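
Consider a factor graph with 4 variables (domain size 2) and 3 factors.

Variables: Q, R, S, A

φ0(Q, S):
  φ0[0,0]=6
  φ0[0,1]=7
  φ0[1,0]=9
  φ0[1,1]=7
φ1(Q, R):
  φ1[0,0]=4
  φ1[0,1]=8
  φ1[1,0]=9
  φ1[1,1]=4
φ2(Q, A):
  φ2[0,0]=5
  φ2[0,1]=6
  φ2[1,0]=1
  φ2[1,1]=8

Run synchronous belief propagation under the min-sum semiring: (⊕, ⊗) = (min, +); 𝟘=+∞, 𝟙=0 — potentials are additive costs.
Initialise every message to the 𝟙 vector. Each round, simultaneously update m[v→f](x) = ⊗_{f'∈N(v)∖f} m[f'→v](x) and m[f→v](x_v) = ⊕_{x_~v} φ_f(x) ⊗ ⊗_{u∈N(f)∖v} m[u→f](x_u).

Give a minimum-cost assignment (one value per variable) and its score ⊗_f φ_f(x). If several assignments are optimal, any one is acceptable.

assignment: (Q=1, R=1, S=1, A=0); score = 12

init: all messages = 𝟙 over 2 values
r1 m[φ0→Q] = [6, 7]
r1 m[φ0→S] = [6, 7]
r1 m[φ1→Q] = [4, 4]
r1 m[φ1→R] = [4, 4]
r1 m[φ2→Q] = [5, 1]
r1 m[φ2→A] = [1, 6]
r1 m[Q→φ0] = [0, 0]
r1 m[Q→φ1] = [0, 0]
r1 m[Q→φ2] = [0, 0]
r1 m[R→φ1] = [0, 0]
r1 m[S→φ0] = [0, 0]
r1 m[A→φ2] = [0, 0]
r2 m[φ0→Q] = [6, 7]
r2 m[φ0→S] = [6, 7]
r2 m[φ1→Q] = [4, 4]
r2 m[φ1→R] = [4, 4]
r2 m[φ2→Q] = [5, 1]
r2 m[φ2→A] = [1, 6]
r2 m[Q→φ0] = [9, 5]
r2 m[Q→φ1] = [11, 8]
r2 m[Q→φ2] = [10, 11]
r2 m[R→φ1] = [0, 0]
r2 m[S→φ0] = [0, 0]
r2 m[A→φ2] = [0, 0]
r3 m[φ0→Q] = [6, 7]
r3 m[φ0→S] = [14, 12]
r3 m[φ1→Q] = [4, 4]
r3 m[φ1→R] = [15, 12]
r3 m[φ2→Q] = [5, 1]
r3 m[φ2→A] = [12, 16]
r3 m[Q→φ0] = [9, 5]
r3 m[Q→φ1] = [11, 8]
r3 m[Q→φ2] = [10, 11]
r3 m[R→φ1] = [0, 0]
r3 m[S→φ0] = [0, 0]
r3 m[A→φ2] = [0, 0]
r4 m[φ0→Q] = [6, 7]
r4 m[φ0→S] = [14, 12]
r4 m[φ1→Q] = [4, 4]
r4 m[φ1→R] = [15, 12]
r4 m[φ2→Q] = [5, 1]
r4 m[φ2→A] = [12, 16]
r4 m[Q→φ0] = [9, 5]
r4 m[Q→φ1] = [11, 8]
r4 m[Q→φ2] = [10, 11]
r4 m[R→φ1] = [0, 0]
r4 m[S→φ0] = [0, 0]
r4 m[A→φ2] = [0, 0]
fixed point reached at round 4
traceback from Q: (Q=1, R=1, S=1, A=0), score=12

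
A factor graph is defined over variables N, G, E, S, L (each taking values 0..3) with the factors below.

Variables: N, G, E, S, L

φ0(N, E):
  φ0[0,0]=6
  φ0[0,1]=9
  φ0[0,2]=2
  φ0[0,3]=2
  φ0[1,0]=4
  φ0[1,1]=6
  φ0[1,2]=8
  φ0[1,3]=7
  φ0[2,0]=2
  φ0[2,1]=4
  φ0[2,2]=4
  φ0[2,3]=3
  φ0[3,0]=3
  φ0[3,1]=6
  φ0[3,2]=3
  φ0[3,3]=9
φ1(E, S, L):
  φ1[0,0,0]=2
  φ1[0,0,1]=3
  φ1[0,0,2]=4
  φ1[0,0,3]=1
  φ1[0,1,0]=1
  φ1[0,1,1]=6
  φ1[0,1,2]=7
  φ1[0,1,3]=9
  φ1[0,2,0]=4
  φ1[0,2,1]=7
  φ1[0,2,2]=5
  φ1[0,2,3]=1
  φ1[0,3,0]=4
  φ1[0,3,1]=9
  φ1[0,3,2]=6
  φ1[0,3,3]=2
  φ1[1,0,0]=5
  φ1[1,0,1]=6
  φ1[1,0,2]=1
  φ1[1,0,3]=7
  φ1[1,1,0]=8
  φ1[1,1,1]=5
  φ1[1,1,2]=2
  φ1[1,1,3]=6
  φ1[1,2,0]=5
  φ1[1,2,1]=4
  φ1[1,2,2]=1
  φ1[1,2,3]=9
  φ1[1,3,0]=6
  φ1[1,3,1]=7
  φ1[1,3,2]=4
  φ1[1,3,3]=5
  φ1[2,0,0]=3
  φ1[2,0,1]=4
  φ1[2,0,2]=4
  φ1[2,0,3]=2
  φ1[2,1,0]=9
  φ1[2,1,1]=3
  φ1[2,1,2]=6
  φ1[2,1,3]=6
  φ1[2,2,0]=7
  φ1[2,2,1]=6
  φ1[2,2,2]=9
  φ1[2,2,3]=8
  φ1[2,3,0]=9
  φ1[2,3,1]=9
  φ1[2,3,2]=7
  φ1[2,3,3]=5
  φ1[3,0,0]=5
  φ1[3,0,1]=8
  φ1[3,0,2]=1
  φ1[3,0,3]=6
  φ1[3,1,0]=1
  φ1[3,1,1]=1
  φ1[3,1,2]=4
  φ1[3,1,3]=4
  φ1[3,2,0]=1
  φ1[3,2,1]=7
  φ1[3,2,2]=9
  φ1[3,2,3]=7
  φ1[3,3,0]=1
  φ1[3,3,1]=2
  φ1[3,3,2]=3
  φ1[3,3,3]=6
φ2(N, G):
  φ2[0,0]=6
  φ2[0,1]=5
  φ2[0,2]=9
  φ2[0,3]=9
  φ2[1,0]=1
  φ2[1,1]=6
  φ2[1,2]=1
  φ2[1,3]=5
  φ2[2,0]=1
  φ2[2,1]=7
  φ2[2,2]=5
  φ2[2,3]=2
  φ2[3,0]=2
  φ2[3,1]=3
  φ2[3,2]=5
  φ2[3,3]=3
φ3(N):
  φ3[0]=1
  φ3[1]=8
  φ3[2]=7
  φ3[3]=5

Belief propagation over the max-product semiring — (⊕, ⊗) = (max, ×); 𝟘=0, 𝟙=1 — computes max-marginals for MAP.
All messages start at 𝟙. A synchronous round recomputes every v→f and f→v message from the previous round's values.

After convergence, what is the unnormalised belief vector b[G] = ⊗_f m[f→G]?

b[G] = [810, 3456, 2025, 2880]

init: all messages = 𝟙 over 4 values
r1 m[φ0→N] = [9, 8, 4, 9]
r1 m[φ0→E] = [6, 9, 8, 9]
r1 m[φ1→E] = [9, 9, 9, 9]
r1 m[φ1→S] = [8, 9, 9, 9]
r1 m[φ1→L] = [9, 9, 9, 9]
r1 m[φ2→N] = [9, 6, 7, 5]
r1 m[φ2→G] = [6, 7, 9, 9]
r1 m[φ3→N] = [1, 8, 7, 5]
r1 m[N→φ0] = [1, 1, 1, 1]
r1 m[N→φ2] = [1, 1, 1, 1]
r1 m[N→φ3] = [1, 1, 1, 1]
r1 m[G→φ2] = [1, 1, 1, 1]
r1 m[E→φ0] = [1, 1, 1, 1]
r1 m[E→φ1] = [1, 1, 1, 1]
r1 m[S→φ1] = [1, 1, 1, 1]
r1 m[L→φ1] = [1, 1, 1, 1]
r2 m[φ0→N] = [9, 8, 4, 9]
r2 m[φ0→E] = [6, 9, 8, 9]
r2 m[φ1→E] = [9, 9, 9, 9]
r2 m[φ1→S] = [8, 9, 9, 9]
r2 m[φ1→L] = [9, 9, 9, 9]
r2 m[φ2→N] = [9, 6, 7, 5]
r2 m[φ2→G] = [6, 7, 9, 9]
r2 m[φ3→N] = [1, 8, 7, 5]
r2 m[N→φ0] = [9, 48, 49, 25]
r2 m[N→φ2] = [9, 64, 28, 45]
r2 m[N→φ3] = [81, 48, 28, 45]
r2 m[G→φ2] = [1, 1, 1, 1]
r2 m[E→φ0] = [9, 9, 9, 9]
r2 m[E→φ1] = [6, 9, 8, 9]
r2 m[S→φ1] = [1, 1, 1, 1]
r2 m[L→φ1] = [1, 1, 1, 1]
r3 m[φ0→N] = [81, 72, 36, 81]
r3 m[φ0→E] = [192, 288, 384, 336]
r3 m[φ1→E] = [9, 9, 9, 9]
r3 m[φ1→S] = [72, 72, 81, 72]
r3 m[φ1→L] = [72, 72, 81, 81]
r3 m[φ2→N] = [9, 6, 7, 5]
r3 m[φ2→G] = [90, 384, 225, 320]
r3 m[φ3→N] = [1, 8, 7, 5]
r3 m[N→φ0] = [9, 48, 49, 25]
r3 m[N→φ2] = [9, 64, 28, 45]
r3 m[N→φ3] = [81, 48, 28, 45]
r3 m[G→φ2] = [1, 1, 1, 1]
r3 m[E→φ0] = [9, 9, 9, 9]
r3 m[E→φ1] = [6, 9, 8, 9]
r3 m[S→φ1] = [1, 1, 1, 1]
r3 m[L→φ1] = [1, 1, 1, 1]
r4 m[φ0→N] = [81, 72, 36, 81]
r4 m[φ0→E] = [192, 288, 384, 336]
r4 m[φ1→E] = [9, 9, 9, 9]
r4 m[φ1→S] = [72, 72, 81, 72]
r4 m[φ1→L] = [72, 72, 81, 81]
r4 m[φ2→N] = [9, 6, 7, 5]
r4 m[φ2→G] = [90, 384, 225, 320]
r4 m[φ3→N] = [1, 8, 7, 5]
r4 m[N→φ0] = [9, 48, 49, 25]
r4 m[N→φ2] = [81, 576, 252, 405]
r4 m[N→φ3] = [729, 432, 252, 405]
r4 m[G→φ2] = [1, 1, 1, 1]
r4 m[E→φ0] = [9, 9, 9, 9]
r4 m[E→φ1] = [192, 288, 384, 336]
r4 m[S→φ1] = [1, 1, 1, 1]
r4 m[L→φ1] = [1, 1, 1, 1]
r5 m[φ0→N] = [81, 72, 36, 81]
r5 m[φ0→E] = [192, 288, 384, 336]
r5 m[φ1→E] = [9, 9, 9, 9]
r5 m[φ1→S] = [2688, 3456, 3456, 3456]
r5 m[φ1→L] = [3456, 3456, 3456, 3072]
r5 m[φ2→N] = [9, 6, 7, 5]
r5 m[φ2→G] = [810, 3456, 2025, 2880]
r5 m[φ3→N] = [1, 8, 7, 5]
r5 m[N→φ0] = [9, 48, 49, 25]
r5 m[N→φ2] = [81, 576, 252, 405]
r5 m[N→φ3] = [729, 432, 252, 405]
r5 m[G→φ2] = [1, 1, 1, 1]
r5 m[E→φ0] = [9, 9, 9, 9]
r5 m[E→φ1] = [192, 288, 384, 336]
r5 m[S→φ1] = [1, 1, 1, 1]
r5 m[L→φ1] = [1, 1, 1, 1]
r6 m[φ0→N] = [81, 72, 36, 81]
r6 m[φ0→E] = [192, 288, 384, 336]
r6 m[φ1→E] = [9, 9, 9, 9]
r6 m[φ1→S] = [2688, 3456, 3456, 3456]
r6 m[φ1→L] = [3456, 3456, 3456, 3072]
r6 m[φ2→N] = [9, 6, 7, 5]
r6 m[φ2→G] = [810, 3456, 2025, 2880]
r6 m[φ3→N] = [1, 8, 7, 5]
r6 m[N→φ0] = [9, 48, 49, 25]
r6 m[N→φ2] = [81, 576, 252, 405]
r6 m[N→φ3] = [729, 432, 252, 405]
r6 m[G→φ2] = [1, 1, 1, 1]
r6 m[E→φ0] = [9, 9, 9, 9]
r6 m[E→φ1] = [192, 288, 384, 336]
r6 m[S→φ1] = [1, 1, 1, 1]
r6 m[L→φ1] = [1, 1, 1, 1]
fixed point reached at round 6
b[G] = ⊗ incoming = [810, 3456, 2025, 2880]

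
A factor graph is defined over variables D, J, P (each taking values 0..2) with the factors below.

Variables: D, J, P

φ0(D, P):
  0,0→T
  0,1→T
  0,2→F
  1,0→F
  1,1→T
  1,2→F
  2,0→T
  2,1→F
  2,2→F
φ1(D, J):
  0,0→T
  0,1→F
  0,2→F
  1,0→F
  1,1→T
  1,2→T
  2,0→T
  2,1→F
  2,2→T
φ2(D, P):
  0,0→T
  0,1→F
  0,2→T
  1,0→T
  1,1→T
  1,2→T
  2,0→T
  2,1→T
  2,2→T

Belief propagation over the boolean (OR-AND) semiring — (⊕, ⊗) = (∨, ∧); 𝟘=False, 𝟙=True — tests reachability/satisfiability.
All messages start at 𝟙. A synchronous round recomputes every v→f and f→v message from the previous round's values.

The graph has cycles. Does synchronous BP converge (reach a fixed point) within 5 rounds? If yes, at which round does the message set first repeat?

init: all messages = 𝟙 over 3 values
r1 m[φ0→D] = [T, T, T]
r1 m[φ0→P] = [T, T, F]
r1 m[φ1→D] = [T, T, T]
r1 m[φ1→J] = [T, T, T]
r1 m[φ2→D] = [T, T, T]
r1 m[φ2→P] = [T, T, T]
r1 m[D→φ0] = [T, T, T]
r1 m[D→φ1] = [T, T, T]
r1 m[D→φ2] = [T, T, T]
r1 m[J→φ1] = [T, T, T]
r1 m[P→φ0] = [T, T, T]
r1 m[P→φ2] = [T, T, T]
r2 m[φ0→D] = [T, T, T]
r2 m[φ0→P] = [T, T, F]
r2 m[φ1→D] = [T, T, T]
r2 m[φ1→J] = [T, T, T]
r2 m[φ2→D] = [T, T, T]
r2 m[φ2→P] = [T, T, T]
r2 m[D→φ0] = [T, T, T]
r2 m[D→φ1] = [T, T, T]
r2 m[D→φ2] = [T, T, T]
r2 m[J→φ1] = [T, T, T]
r2 m[P→φ0] = [T, T, T]
r2 m[P→φ2] = [T, T, F]
r3 m[φ0→D] = [T, T, T]
r3 m[φ0→P] = [T, T, F]
r3 m[φ1→D] = [T, T, T]
r3 m[φ1→J] = [T, T, T]
r3 m[φ2→D] = [T, T, T]
r3 m[φ2→P] = [T, T, T]
r3 m[D→φ0] = [T, T, T]
r3 m[D→φ1] = [T, T, T]
r3 m[D→φ2] = [T, T, T]
r3 m[J→φ1] = [T, T, T]
r3 m[P→φ0] = [T, T, T]
r3 m[P→φ2] = [T, T, F]
fixed point reached at round 3
messages reach a fixed point at round 3

CONVERGED at round 3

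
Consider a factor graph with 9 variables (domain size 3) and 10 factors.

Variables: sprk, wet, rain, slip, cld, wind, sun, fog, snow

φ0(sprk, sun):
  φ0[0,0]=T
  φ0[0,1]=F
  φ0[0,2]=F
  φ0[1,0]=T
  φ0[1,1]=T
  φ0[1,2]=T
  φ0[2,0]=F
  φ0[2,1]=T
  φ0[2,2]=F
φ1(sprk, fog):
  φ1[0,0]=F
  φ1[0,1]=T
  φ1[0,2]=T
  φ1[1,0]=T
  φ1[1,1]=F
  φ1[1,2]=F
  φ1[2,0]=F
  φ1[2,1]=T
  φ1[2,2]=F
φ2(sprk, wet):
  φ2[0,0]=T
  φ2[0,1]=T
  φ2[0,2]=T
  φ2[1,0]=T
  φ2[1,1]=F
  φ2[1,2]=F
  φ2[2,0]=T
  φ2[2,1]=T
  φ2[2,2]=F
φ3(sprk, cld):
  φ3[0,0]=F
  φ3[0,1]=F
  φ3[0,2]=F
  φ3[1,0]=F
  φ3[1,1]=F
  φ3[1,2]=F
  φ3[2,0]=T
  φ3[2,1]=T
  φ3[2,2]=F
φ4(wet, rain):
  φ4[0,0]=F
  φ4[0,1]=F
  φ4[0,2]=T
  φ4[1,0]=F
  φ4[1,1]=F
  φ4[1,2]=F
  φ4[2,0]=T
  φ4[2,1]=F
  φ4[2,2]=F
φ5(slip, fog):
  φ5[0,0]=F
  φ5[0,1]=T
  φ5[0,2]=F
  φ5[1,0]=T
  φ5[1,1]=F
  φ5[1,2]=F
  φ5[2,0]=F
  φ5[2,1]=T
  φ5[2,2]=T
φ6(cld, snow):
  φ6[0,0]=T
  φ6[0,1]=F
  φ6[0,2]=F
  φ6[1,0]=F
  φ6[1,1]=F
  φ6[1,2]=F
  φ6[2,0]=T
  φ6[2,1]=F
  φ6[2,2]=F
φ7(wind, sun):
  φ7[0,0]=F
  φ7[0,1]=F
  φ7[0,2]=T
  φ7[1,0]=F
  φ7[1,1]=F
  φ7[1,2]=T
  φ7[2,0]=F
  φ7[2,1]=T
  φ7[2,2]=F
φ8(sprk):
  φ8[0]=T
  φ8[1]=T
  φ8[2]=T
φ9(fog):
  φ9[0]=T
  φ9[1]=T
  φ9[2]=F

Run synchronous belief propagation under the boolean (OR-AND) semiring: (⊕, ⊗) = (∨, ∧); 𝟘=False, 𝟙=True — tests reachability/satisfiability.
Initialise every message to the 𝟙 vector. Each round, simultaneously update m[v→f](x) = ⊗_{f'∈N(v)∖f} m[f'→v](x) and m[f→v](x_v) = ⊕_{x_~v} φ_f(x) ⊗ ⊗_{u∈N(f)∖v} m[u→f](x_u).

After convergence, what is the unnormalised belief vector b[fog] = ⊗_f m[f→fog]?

init: all messages = 𝟙 over 3 values
r1 m[φ0→sprk] = [T, T, T]
r1 m[φ0→sun] = [T, T, T]
r1 m[φ1→sprk] = [T, T, T]
r1 m[φ1→fog] = [T, T, T]
r1 m[φ2→sprk] = [T, T, T]
r1 m[φ2→wet] = [T, T, T]
r1 m[φ3→sprk] = [F, F, T]
r1 m[φ3→cld] = [T, T, F]
r1 m[φ4→wet] = [T, F, T]
r1 m[φ4→rain] = [T, F, T]
r1 m[φ5→slip] = [T, T, T]
r1 m[φ5→fog] = [T, T, T]
r1 m[φ6→cld] = [T, F, T]
r1 m[φ6→snow] = [T, F, F]
r1 m[φ7→wind] = [T, T, T]
r1 m[φ7→sun] = [F, T, T]
r1 m[φ8→sprk] = [T, T, T]
r1 m[φ9→fog] = [T, T, F]
r1 m[sprk→φ0] = [T, T, T]
r1 m[sprk→φ1] = [T, T, T]
r1 m[sprk→φ2] = [T, T, T]
r1 m[sprk→φ3] = [T, T, T]
r1 m[sprk→φ8] = [T, T, T]
r1 m[wet→φ2] = [T, T, T]
r1 m[wet→φ4] = [T, T, T]
r1 m[rain→φ4] = [T, T, T]
r1 m[slip→φ5] = [T, T, T]
r1 m[cld→φ3] = [T, T, T]
r1 m[cld→φ6] = [T, T, T]
r1 m[wind→φ7] = [T, T, T]
r1 m[sun→φ0] = [T, T, T]
r1 m[sun→φ7] = [T, T, T]
r1 m[fog→φ1] = [T, T, T]
r1 m[fog→φ5] = [T, T, T]
r1 m[fog→φ9] = [T, T, T]
r1 m[snow→φ6] = [T, T, T]
r2 m[φ0→sprk] = [T, T, T]
r2 m[φ0→sun] = [T, T, T]
r2 m[φ1→sprk] = [T, T, T]
r2 m[φ1→fog] = [T, T, T]
r2 m[φ2→sprk] = [T, T, T]
r2 m[φ2→wet] = [T, T, T]
r2 m[φ3→sprk] = [F, F, T]
r2 m[φ3→cld] = [T, T, F]
r2 m[φ4→wet] = [T, F, T]
r2 m[φ4→rain] = [T, F, T]
r2 m[φ5→slip] = [T, T, T]
r2 m[φ5→fog] = [T, T, T]
r2 m[φ6→cld] = [T, F, T]
r2 m[φ6→snow] = [T, F, F]
r2 m[φ7→wind] = [T, T, T]
r2 m[φ7→sun] = [F, T, T]
r2 m[φ8→sprk] = [T, T, T]
r2 m[φ9→fog] = [T, T, F]
r2 m[sprk→φ0] = [F, F, T]
r2 m[sprk→φ1] = [F, F, T]
r2 m[sprk→φ2] = [F, F, T]
r2 m[sprk→φ3] = [T, T, T]
r2 m[sprk→φ8] = [F, F, T]
r2 m[wet→φ2] = [T, F, T]
r2 m[wet→φ4] = [T, T, T]
r2 m[rain→φ4] = [T, T, T]
r2 m[slip→φ5] = [T, T, T]
r2 m[cld→φ3] = [T, F, T]
r2 m[cld→φ6] = [T, T, F]
r2 m[wind→φ7] = [T, T, T]
r2 m[sun→φ0] = [F, T, T]
r2 m[sun→φ7] = [T, T, T]
r2 m[fog→φ1] = [T, T, F]
r2 m[fog→φ5] = [T, T, F]
r2 m[fog→φ9] = [T, T, T]
r2 m[snow→φ6] = [T, T, T]
r3 m[φ0→sprk] = [F, T, T]
r3 m[φ0→sun] = [F, T, F]
r3 m[φ1→sprk] = [T, T, T]
r3 m[φ1→fog] = [F, T, F]
r3 m[φ2→sprk] = [T, T, T]
r3 m[φ2→wet] = [T, T, F]
r3 m[φ3→sprk] = [F, F, T]
r3 m[φ3→cld] = [T, T, F]
r3 m[φ4→wet] = [T, F, T]
r3 m[φ4→rain] = [T, F, T]
r3 m[φ5→slip] = [T, T, T]
r3 m[φ5→fog] = [T, T, T]
r3 m[φ6→cld] = [T, F, T]
r3 m[φ6→snow] = [T, F, F]
r3 m[φ7→wind] = [T, T, T]
r3 m[φ7→sun] = [F, T, T]
r3 m[φ8→sprk] = [T, T, T]
r3 m[φ9→fog] = [T, T, F]
r3 m[sprk→φ0] = [F, F, T]
r3 m[sprk→φ1] = [F, F, T]
r3 m[sprk→φ2] = [F, F, T]
r3 m[sprk→φ3] = [T, T, T]
r3 m[sprk→φ8] = [F, F, T]
r3 m[wet→φ2] = [T, F, T]
r3 m[wet→φ4] = [T, T, T]
r3 m[rain→φ4] = [T, T, T]
r3 m[slip→φ5] = [T, T, T]
r3 m[cld→φ3] = [T, F, T]
r3 m[cld→φ6] = [T, T, F]
r3 m[wind→φ7] = [T, T, T]
r3 m[sun→φ0] = [F, T, T]
r3 m[sun→φ7] = [T, T, T]
r3 m[fog→φ1] = [T, T, F]
r3 m[fog→φ5] = [T, T, F]
r3 m[fog→φ9] = [T, T, T]
r3 m[snow→φ6] = [T, T, T]
r4 m[φ0→sprk] = [F, T, T]
r4 m[φ0→sun] = [F, T, F]
r4 m[φ1→sprk] = [T, T, T]
r4 m[φ1→fog] = [F, T, F]
r4 m[φ2→sprk] = [T, T, T]
r4 m[φ2→wet] = [T, T, F]
r4 m[φ3→sprk] = [F, F, T]
r4 m[φ3→cld] = [T, T, F]
r4 m[φ4→wet] = [T, F, T]
r4 m[φ4→rain] = [T, F, T]
r4 m[φ5→slip] = [T, T, T]
r4 m[φ5→fog] = [T, T, T]
r4 m[φ6→cld] = [T, F, T]
r4 m[φ6→snow] = [T, F, F]
r4 m[φ7→wind] = [T, T, T]
r4 m[φ7→sun] = [F, T, T]
r4 m[φ8→sprk] = [T, T, T]
r4 m[φ9→fog] = [T, T, F]
r4 m[sprk→φ0] = [F, F, T]
r4 m[sprk→φ1] = [F, F, T]
r4 m[sprk→φ2] = [F, F, T]
r4 m[sprk→φ3] = [F, T, T]
r4 m[sprk→φ8] = [F, F, T]
r4 m[wet→φ2] = [T, F, T]
r4 m[wet→φ4] = [T, T, F]
r4 m[rain→φ4] = [T, T, T]
r4 m[slip→φ5] = [T, T, T]
r4 m[cld→φ3] = [T, F, T]
r4 m[cld→φ6] = [T, T, F]
r4 m[wind→φ7] = [T, T, T]
r4 m[sun→φ0] = [F, T, T]
r4 m[sun→φ7] = [F, T, F]
r4 m[fog→φ1] = [T, T, F]
r4 m[fog→φ5] = [F, T, F]
r4 m[fog→φ9] = [F, T, F]
r4 m[snow→φ6] = [T, T, T]
r5 m[φ0→sprk] = [F, T, T]
r5 m[φ0→sun] = [F, T, F]
r5 m[φ1→sprk] = [T, T, T]
r5 m[φ1→fog] = [F, T, F]
r5 m[φ2→sprk] = [T, T, T]
r5 m[φ2→wet] = [T, T, F]
r5 m[φ3→sprk] = [F, F, T]
r5 m[φ3→cld] = [T, T, F]
r5 m[φ4→wet] = [T, F, T]
r5 m[φ4→rain] = [F, F, T]
r5 m[φ5→slip] = [T, F, T]
r5 m[φ5→fog] = [T, T, T]
r5 m[φ6→cld] = [T, F, T]
r5 m[φ6→snow] = [T, F, F]
r5 m[φ7→wind] = [F, F, T]
r5 m[φ7→sun] = [F, T, T]
r5 m[φ8→sprk] = [T, T, T]
r5 m[φ9→fog] = [T, T, F]
r5 m[sprk→φ0] = [F, F, T]
r5 m[sprk→φ1] = [F, F, T]
r5 m[sprk→φ2] = [F, F, T]
r5 m[sprk→φ3] = [F, T, T]
r5 m[sprk→φ8] = [F, F, T]
r5 m[wet→φ2] = [T, F, T]
r5 m[wet→φ4] = [T, T, F]
r5 m[rain→φ4] = [T, T, T]
r5 m[slip→φ5] = [T, T, T]
r5 m[cld→φ3] = [T, F, T]
r5 m[cld→φ6] = [T, T, F]
r5 m[wind→φ7] = [T, T, T]
r5 m[sun→φ0] = [F, T, T]
r5 m[sun→φ7] = [F, T, F]
r5 m[fog→φ1] = [T, T, F]
r5 m[fog→φ5] = [F, T, F]
r5 m[fog→φ9] = [F, T, F]
r5 m[snow→φ6] = [T, T, T]
r6 m[φ0→sprk] = [F, T, T]
r6 m[φ0→sun] = [F, T, F]
r6 m[φ1→sprk] = [T, T, T]
r6 m[φ1→fog] = [F, T, F]
r6 m[φ2→sprk] = [T, T, T]
r6 m[φ2→wet] = [T, T, F]
r6 m[φ3→sprk] = [F, F, T]
r6 m[φ3→cld] = [T, T, F]
r6 m[φ4→wet] = [T, F, T]
r6 m[φ4→rain] = [F, F, T]
r6 m[φ5→slip] = [T, F, T]
r6 m[φ5→fog] = [T, T, T]
r6 m[φ6→cld] = [T, F, T]
r6 m[φ6→snow] = [T, F, F]
r6 m[φ7→wind] = [F, F, T]
r6 m[φ7→sun] = [F, T, T]
r6 m[φ8→sprk] = [T, T, T]
r6 m[φ9→fog] = [T, T, F]
r6 m[sprk→φ0] = [F, F, T]
r6 m[sprk→φ1] = [F, F, T]
r6 m[sprk→φ2] = [F, F, T]
r6 m[sprk→φ3] = [F, T, T]
r6 m[sprk→φ8] = [F, F, T]
r6 m[wet→φ2] = [T, F, T]
r6 m[wet→φ4] = [T, T, F]
r6 m[rain→φ4] = [T, T, T]
r6 m[slip→φ5] = [T, T, T]
r6 m[cld→φ3] = [T, F, T]
r6 m[cld→φ6] = [T, T, F]
r6 m[wind→φ7] = [T, T, T]
r6 m[sun→φ0] = [F, T, T]
r6 m[sun→φ7] = [F, T, F]
r6 m[fog→φ1] = [T, T, F]
r6 m[fog→φ5] = [F, T, F]
r6 m[fog→φ9] = [F, T, F]
r6 m[snow→φ6] = [T, T, T]
fixed point reached at round 6
b[fog] = ⊗ incoming = [F, T, F]

b[fog] = [F, T, F]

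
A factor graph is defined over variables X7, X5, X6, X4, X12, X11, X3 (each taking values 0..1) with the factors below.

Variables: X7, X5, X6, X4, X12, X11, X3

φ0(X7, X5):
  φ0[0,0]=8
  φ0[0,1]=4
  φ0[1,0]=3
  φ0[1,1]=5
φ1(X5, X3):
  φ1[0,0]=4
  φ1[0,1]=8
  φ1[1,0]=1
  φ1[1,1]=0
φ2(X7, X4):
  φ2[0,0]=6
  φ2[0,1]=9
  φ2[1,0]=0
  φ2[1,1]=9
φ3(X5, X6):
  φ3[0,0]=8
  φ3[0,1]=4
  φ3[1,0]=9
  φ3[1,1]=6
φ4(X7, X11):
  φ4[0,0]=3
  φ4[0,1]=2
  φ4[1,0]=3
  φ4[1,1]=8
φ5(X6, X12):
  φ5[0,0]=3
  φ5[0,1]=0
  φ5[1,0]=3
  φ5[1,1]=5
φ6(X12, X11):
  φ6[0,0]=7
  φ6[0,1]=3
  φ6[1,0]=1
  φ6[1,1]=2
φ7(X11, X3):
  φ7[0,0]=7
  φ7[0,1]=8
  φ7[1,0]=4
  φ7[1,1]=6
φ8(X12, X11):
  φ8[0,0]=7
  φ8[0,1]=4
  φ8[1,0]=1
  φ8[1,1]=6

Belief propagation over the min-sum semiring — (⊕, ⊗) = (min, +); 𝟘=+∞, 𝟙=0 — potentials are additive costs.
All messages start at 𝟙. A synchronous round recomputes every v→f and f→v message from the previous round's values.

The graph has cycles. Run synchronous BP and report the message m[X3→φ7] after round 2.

message @ round 2 = [1, 0]

init: all messages = 𝟙 over 2 values
r1 m[φ0→X7] = [4, 3]
r1 m[φ0→X5] = [3, 4]
r1 m[φ1→X5] = [4, 0]
r1 m[φ1→X3] = [1, 0]
r1 m[φ2→X7] = [6, 0]
r1 m[φ2→X4] = [0, 9]
r1 m[φ3→X5] = [4, 6]
r1 m[φ3→X6] = [8, 4]
r1 m[φ4→X7] = [2, 3]
r1 m[φ4→X11] = [3, 2]
r1 m[φ5→X6] = [0, 3]
r1 m[φ5→X12] = [3, 0]
r1 m[φ6→X12] = [3, 1]
r1 m[φ6→X11] = [1, 2]
r1 m[φ7→X11] = [7, 4]
r1 m[φ7→X3] = [4, 6]
r1 m[φ8→X12] = [4, 1]
r1 m[φ8→X11] = [1, 4]
r1 m[X7→φ0] = [0, 0]
r1 m[X7→φ2] = [0, 0]
r1 m[X7→φ4] = [0, 0]
r1 m[X5→φ0] = [0, 0]
r1 m[X5→φ1] = [0, 0]
r1 m[X5→φ3] = [0, 0]
r1 m[X6→φ3] = [0, 0]
r1 m[X6→φ5] = [0, 0]
r1 m[X4→φ2] = [0, 0]
r1 m[X12→φ5] = [0, 0]
r1 m[X12→φ6] = [0, 0]
r1 m[X12→φ8] = [0, 0]
r1 m[X11→φ4] = [0, 0]
r1 m[X11→φ6] = [0, 0]
r1 m[X11→φ7] = [0, 0]
r1 m[X11→φ8] = [0, 0]
r1 m[X3→φ1] = [0, 0]
r1 m[X3→φ7] = [0, 0]
r2 m[φ0→X7] = [4, 3]
r2 m[φ0→X5] = [3, 4]
r2 m[φ1→X5] = [4, 0]
r2 m[φ1→X3] = [1, 0]
r2 m[φ2→X7] = [6, 0]
r2 m[φ2→X4] = [0, 9]
r2 m[φ3→X5] = [4, 6]
r2 m[φ3→X6] = [8, 4]
r2 m[φ4→X7] = [2, 3]
r2 m[φ4→X11] = [3, 2]
r2 m[φ5→X6] = [0, 3]
r2 m[φ5→X12] = [3, 0]
r2 m[φ6→X12] = [3, 1]
r2 m[φ6→X11] = [1, 2]
r2 m[φ7→X11] = [7, 4]
r2 m[φ7→X3] = [4, 6]
r2 m[φ8→X12] = [4, 1]
r2 m[φ8→X11] = [1, 4]
r2 m[X7→φ0] = [8, 3]
r2 m[X7→φ2] = [6, 6]
r2 m[X7→φ4] = [10, 3]
r2 m[X5→φ0] = [8, 6]
r2 m[X5→φ1] = [7, 10]
r2 m[X5→φ3] = [7, 4]
r2 m[X6→φ3] = [0, 3]
r2 m[X6→φ5] = [8, 4]
r2 m[X4→φ2] = [0, 0]
r2 m[X12→φ5] = [7, 2]
r2 m[X12→φ6] = [7, 1]
r2 m[X12→φ8] = [6, 1]
r2 m[X11→φ4] = [9, 10]
r2 m[X11→φ6] = [11, 10]
r2 m[X11→φ7] = [5, 8]
r2 m[X11→φ8] = [11, 8]
r2 m[X3→φ1] = [4, 6]
r2 m[X3→φ7] = [1, 0]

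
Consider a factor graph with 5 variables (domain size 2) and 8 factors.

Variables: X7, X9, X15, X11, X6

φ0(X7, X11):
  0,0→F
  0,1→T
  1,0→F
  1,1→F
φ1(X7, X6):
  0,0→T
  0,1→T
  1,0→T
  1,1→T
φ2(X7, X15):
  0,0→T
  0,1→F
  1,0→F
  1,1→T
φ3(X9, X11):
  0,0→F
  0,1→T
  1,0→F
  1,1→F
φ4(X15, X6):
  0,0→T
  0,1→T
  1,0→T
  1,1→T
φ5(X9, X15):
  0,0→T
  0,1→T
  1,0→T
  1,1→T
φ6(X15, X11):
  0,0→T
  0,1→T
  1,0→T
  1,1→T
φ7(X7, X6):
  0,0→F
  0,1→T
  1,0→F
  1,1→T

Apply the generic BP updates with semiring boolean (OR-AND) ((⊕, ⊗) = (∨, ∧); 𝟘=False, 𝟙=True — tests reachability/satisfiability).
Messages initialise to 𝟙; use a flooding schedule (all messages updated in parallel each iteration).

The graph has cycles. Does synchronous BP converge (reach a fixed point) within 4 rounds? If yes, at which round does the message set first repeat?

NOT CONVERGED within 4 rounds

init: all messages = 𝟙 over 2 values
r1 m[φ0→X7] = [T, F]
r1 m[φ0→X11] = [F, T]
r1 m[φ1→X7] = [T, T]
r1 m[φ1→X6] = [T, T]
r1 m[φ2→X7] = [T, T]
r1 m[φ2→X15] = [T, T]
r1 m[φ3→X9] = [T, F]
r1 m[φ3→X11] = [F, T]
r1 m[φ4→X15] = [T, T]
r1 m[φ4→X6] = [T, T]
r1 m[φ5→X9] = [T, T]
r1 m[φ5→X15] = [T, T]
r1 m[φ6→X15] = [T, T]
r1 m[φ6→X11] = [T, T]
r1 m[φ7→X7] = [T, T]
r1 m[φ7→X6] = [F, T]
r1 m[X7→φ0] = [T, T]
r1 m[X7→φ1] = [T, T]
r1 m[X7→φ2] = [T, T]
r1 m[X7→φ7] = [T, T]
r1 m[X9→φ3] = [T, T]
r1 m[X9→φ5] = [T, T]
r1 m[X15→φ2] = [T, T]
r1 m[X15→φ4] = [T, T]
r1 m[X15→φ5] = [T, T]
r1 m[X15→φ6] = [T, T]
r1 m[X11→φ0] = [T, T]
r1 m[X11→φ3] = [T, T]
r1 m[X11→φ6] = [T, T]
r1 m[X6→φ1] = [T, T]
r1 m[X6→φ4] = [T, T]
r1 m[X6→φ7] = [T, T]
r2 m[φ0→X7] = [T, F]
r2 m[φ0→X11] = [F, T]
r2 m[φ1→X7] = [T, T]
r2 m[φ1→X6] = [T, T]
r2 m[φ2→X7] = [T, T]
r2 m[φ2→X15] = [T, T]
r2 m[φ3→X9] = [T, F]
r2 m[φ3→X11] = [F, T]
r2 m[φ4→X15] = [T, T]
r2 m[φ4→X6] = [T, T]
r2 m[φ5→X9] = [T, T]
r2 m[φ5→X15] = [T, T]
r2 m[φ6→X15] = [T, T]
r2 m[φ6→X11] = [T, T]
r2 m[φ7→X7] = [T, T]
r2 m[φ7→X6] = [F, T]
r2 m[X7→φ0] = [T, T]
r2 m[X7→φ1] = [T, F]
r2 m[X7→φ2] = [T, F]
r2 m[X7→φ7] = [T, F]
r2 m[X9→φ3] = [T, T]
r2 m[X9→φ5] = [T, F]
r2 m[X15→φ2] = [T, T]
r2 m[X15→φ4] = [T, T]
r2 m[X15→φ5] = [T, T]
r2 m[X15→φ6] = [T, T]
r2 m[X11→φ0] = [F, T]
r2 m[X11→φ3] = [F, T]
r2 m[X11→φ6] = [F, T]
r2 m[X6→φ1] = [F, T]
r2 m[X6→φ4] = [F, T]
r2 m[X6→φ7] = [T, T]
r3 m[φ0→X7] = [T, F]
r3 m[φ0→X11] = [F, T]
r3 m[φ1→X7] = [T, T]
r3 m[φ1→X6] = [T, T]
r3 m[φ2→X7] = [T, T]
r3 m[φ2→X15] = [T, F]
r3 m[φ3→X9] = [T, F]
r3 m[φ3→X11] = [F, T]
r3 m[φ4→X15] = [T, T]
r3 m[φ4→X6] = [T, T]
r3 m[φ5→X9] = [T, T]
r3 m[φ5→X15] = [T, T]
r3 m[φ6→X15] = [T, T]
r3 m[φ6→X11] = [T, T]
r3 m[φ7→X7] = [T, T]
r3 m[φ7→X6] = [F, T]
r3 m[X7→φ0] = [T, T]
r3 m[X7→φ1] = [T, F]
r3 m[X7→φ2] = [T, F]
r3 m[X7→φ7] = [T, F]
r3 m[X9→φ3] = [T, T]
r3 m[X9→φ5] = [T, F]
r3 m[X15→φ2] = [T, T]
r3 m[X15→φ4] = [T, T]
r3 m[X15→φ5] = [T, T]
r3 m[X15→φ6] = [T, T]
r3 m[X11→φ0] = [F, T]
r3 m[X11→φ3] = [F, T]
r3 m[X11→φ6] = [F, T]
r3 m[X6→φ1] = [F, T]
r3 m[X6→φ4] = [F, T]
r3 m[X6→φ7] = [T, T]
r4 m[φ0→X7] = [T, F]
r4 m[φ0→X11] = [F, T]
r4 m[φ1→X7] = [T, T]
r4 m[φ1→X6] = [T, T]
r4 m[φ2→X7] = [T, T]
r4 m[φ2→X15] = [T, F]
r4 m[φ3→X9] = [T, F]
r4 m[φ3→X11] = [F, T]
r4 m[φ4→X15] = [T, T]
r4 m[φ4→X6] = [T, T]
r4 m[φ5→X9] = [T, T]
r4 m[φ5→X15] = [T, T]
r4 m[φ6→X15] = [T, T]
r4 m[φ6→X11] = [T, T]
r4 m[φ7→X7] = [T, T]
r4 m[φ7→X6] = [F, T]
r4 m[X7→φ0] = [T, T]
r4 m[X7→φ1] = [T, F]
r4 m[X7→φ2] = [T, F]
r4 m[X7→φ7] = [T, F]
r4 m[X9→φ3] = [T, T]
r4 m[X9→φ5] = [T, F]
r4 m[X15→φ2] = [T, T]
r4 m[X15→φ4] = [T, F]
r4 m[X15→φ5] = [T, F]
r4 m[X15→φ6] = [T, F]
r4 m[X11→φ0] = [F, T]
r4 m[X11→φ3] = [F, T]
r4 m[X11→φ6] = [F, T]
r4 m[X6→φ1] = [F, T]
r4 m[X6→φ4] = [F, T]
r4 m[X6→φ7] = [T, T]
no fixed point within 4 rounds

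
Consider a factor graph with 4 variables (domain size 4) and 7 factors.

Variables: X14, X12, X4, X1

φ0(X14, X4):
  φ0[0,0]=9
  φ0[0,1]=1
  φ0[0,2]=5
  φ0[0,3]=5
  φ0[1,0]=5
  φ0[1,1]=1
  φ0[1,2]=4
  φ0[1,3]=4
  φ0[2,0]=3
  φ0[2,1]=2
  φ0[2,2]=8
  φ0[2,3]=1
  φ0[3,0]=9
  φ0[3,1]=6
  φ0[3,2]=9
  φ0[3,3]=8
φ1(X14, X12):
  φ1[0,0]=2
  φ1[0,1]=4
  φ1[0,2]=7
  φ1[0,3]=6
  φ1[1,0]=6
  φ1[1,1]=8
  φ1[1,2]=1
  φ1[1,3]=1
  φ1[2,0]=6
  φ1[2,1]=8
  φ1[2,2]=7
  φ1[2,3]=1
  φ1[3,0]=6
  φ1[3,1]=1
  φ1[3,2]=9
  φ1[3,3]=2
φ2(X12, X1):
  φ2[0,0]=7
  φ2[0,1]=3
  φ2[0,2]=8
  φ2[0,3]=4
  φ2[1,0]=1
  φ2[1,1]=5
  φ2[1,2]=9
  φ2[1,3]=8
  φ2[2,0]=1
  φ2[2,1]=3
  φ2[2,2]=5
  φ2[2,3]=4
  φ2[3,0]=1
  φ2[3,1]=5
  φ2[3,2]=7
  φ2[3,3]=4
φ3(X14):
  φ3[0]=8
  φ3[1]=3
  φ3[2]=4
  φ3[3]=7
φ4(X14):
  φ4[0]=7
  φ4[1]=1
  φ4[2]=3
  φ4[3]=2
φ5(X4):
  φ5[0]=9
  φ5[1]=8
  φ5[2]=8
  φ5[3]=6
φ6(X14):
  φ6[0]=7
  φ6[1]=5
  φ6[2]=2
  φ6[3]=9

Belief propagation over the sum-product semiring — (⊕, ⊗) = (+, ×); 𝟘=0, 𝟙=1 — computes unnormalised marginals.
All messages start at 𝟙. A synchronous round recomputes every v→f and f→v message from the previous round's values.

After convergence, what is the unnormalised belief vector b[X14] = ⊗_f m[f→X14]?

init: all messages = 𝟙 over 4 values
r1 m[φ0→X14] = [20, 14, 14, 32]
r1 m[φ0→X4] = [26, 10, 26, 18]
r1 m[φ1→X14] = [19, 16, 22, 18]
r1 m[φ1→X12] = [20, 21, 24, 10]
r1 m[φ2→X12] = [22, 23, 13, 17]
r1 m[φ2→X1] = [10, 16, 29, 20]
r1 m[φ3→X14] = [8, 3, 4, 7]
r1 m[φ4→X14] = [7, 1, 3, 2]
r1 m[φ5→X4] = [9, 8, 8, 6]
r1 m[φ6→X14] = [7, 5, 2, 9]
r1 m[X14→φ0] = [1, 1, 1, 1]
r1 m[X14→φ1] = [1, 1, 1, 1]
r1 m[X14→φ3] = [1, 1, 1, 1]
r1 m[X14→φ4] = [1, 1, 1, 1]
r1 m[X14→φ6] = [1, 1, 1, 1]
r1 m[X12→φ1] = [1, 1, 1, 1]
r1 m[X12→φ2] = [1, 1, 1, 1]
r1 m[X4→φ0] = [1, 1, 1, 1]
r1 m[X4→φ5] = [1, 1, 1, 1]
r1 m[X1→φ2] = [1, 1, 1, 1]
r2 m[φ0→X14] = [20, 14, 14, 32]
r2 m[φ0→X4] = [26, 10, 26, 18]
r2 m[φ1→X14] = [19, 16, 22, 18]
r2 m[φ1→X12] = [20, 21, 24, 10]
r2 m[φ2→X12] = [22, 23, 13, 17]
r2 m[φ2→X1] = [10, 16, 29, 20]
r2 m[φ3→X14] = [8, 3, 4, 7]
r2 m[φ4→X14] = [7, 1, 3, 2]
r2 m[φ5→X4] = [9, 8, 8, 6]
r2 m[φ6→X14] = [7, 5, 2, 9]
r2 m[X14→φ0] = [7448, 240, 528, 2268]
r2 m[X14→φ1] = [7840, 210, 336, 4032]
r2 m[X14→φ3] = [18620, 1120, 1848, 10368]
r2 m[X14→φ4] = [21280, 3360, 2464, 36288]
r2 m[X14→φ6] = [21280, 672, 3696, 8064]
r2 m[X12→φ1] = [22, 23, 13, 17]
r2 m[X12→φ2] = [20, 21, 24, 10]
r2 m[X4→φ0] = [9, 8, 8, 6]
r2 m[X4→φ5] = [26, 10, 26, 18]
r2 m[X1→φ2] = [1, 1, 1, 1]
r3 m[φ0→X14] = [159, 109, 113, 249]
r3 m[φ0→X4] = [90228, 22352, 62836, 56872]
r3 m[φ1→X14] = [329, 346, 424, 306]
r3 m[φ1→X12] = [43148, 39760, 93730, 55650]
r3 m[φ2→X12] = [22, 23, 13, 17]
r3 m[φ2→X1] = [195, 287, 539, 384]
r3 m[φ3→X14] = [8, 3, 4, 7]
r3 m[φ4→X14] = [7, 1, 3, 2]
r3 m[φ5→X4] = [9, 8, 8, 6]
r3 m[φ6→X14] = [7, 5, 2, 9]
r3 m[X14→φ0] = [7448, 240, 528, 2268]
r3 m[X14→φ1] = [7840, 210, 336, 4032]
r3 m[X14→φ3] = [18620, 1120, 1848, 10368]
r3 m[X14→φ4] = [21280, 3360, 2464, 36288]
r3 m[X14→φ6] = [21280, 672, 3696, 8064]
r3 m[X12→φ1] = [22, 23, 13, 17]
r3 m[X12→φ2] = [20, 21, 24, 10]
r3 m[X4→φ0] = [9, 8, 8, 6]
r3 m[X4→φ5] = [26, 10, 26, 18]
r3 m[X1→φ2] = [1, 1, 1, 1]
r4 m[φ0→X14] = [159, 109, 113, 249]
r4 m[φ0→X4] = [90228, 22352, 62836, 56872]
r4 m[φ1→X14] = [329, 346, 424, 306]
r4 m[φ1→X12] = [43148, 39760, 93730, 55650]
r4 m[φ2→X12] = [22, 23, 13, 17]
r4 m[φ2→X1] = [195, 287, 539, 384]
r4 m[φ3→X14] = [8, 3, 4, 7]
r4 m[φ4→X14] = [7, 1, 3, 2]
r4 m[φ5→X4] = [9, 8, 8, 6]
r4 m[φ6→X14] = [7, 5, 2, 9]
r4 m[X14→φ0] = [128968, 5190, 10176, 38556]
r4 m[X14→φ1] = [62328, 1635, 2712, 31374]
r4 m[X14→φ3] = [2563239, 188570, 287472, 1371492]
r4 m[X14→φ4] = [2929416, 565710, 383296, 4800222]
r4 m[X14→φ6] = [2929416, 113142, 574944, 1066716]
r4 m[X12→φ1] = [22, 23, 13, 17]
r4 m[X12→φ2] = [43148, 39760, 93730, 55650]
r4 m[X4→φ0] = [9, 8, 8, 6]
r4 m[X4→φ5] = [90228, 22352, 62836, 56872]
r4 m[X1→φ2] = [1, 1, 1, 1]
r5 m[φ0→X14] = [159, 109, 113, 249]
r5 m[φ0→X4] = [1564194, 385846, 1094012, 984224]
r5 m[φ1→X14] = [329, 346, 424, 306]
r5 m[φ1→X12] = [338982, 315462, 739281, 441063]
r5 m[φ2→X12] = [22, 23, 13, 17]
r5 m[φ2→X1] = [491176, 887684, 1561224, 1088192]
r5 m[φ3→X14] = [8, 3, 4, 7]
r5 m[φ4→X14] = [7, 1, 3, 2]
r5 m[φ5→X4] = [9, 8, 8, 6]
r5 m[φ6→X14] = [7, 5, 2, 9]
r5 m[X14→φ0] = [128968, 5190, 10176, 38556]
r5 m[X14→φ1] = [62328, 1635, 2712, 31374]
r5 m[X14→φ3] = [2563239, 188570, 287472, 1371492]
r5 m[X14→φ4] = [2929416, 565710, 383296, 4800222]
r5 m[X14→φ6] = [2929416, 113142, 574944, 1066716]
r5 m[X12→φ1] = [22, 23, 13, 17]
r5 m[X12→φ2] = [43148, 39760, 93730, 55650]
r5 m[X4→φ0] = [9, 8, 8, 6]
r5 m[X4→φ5] = [90228, 22352, 62836, 56872]
r5 m[X1→φ2] = [1, 1, 1, 1]
r6 m[φ0→X14] = [159, 109, 113, 249]
r6 m[φ0→X4] = [1564194, 385846, 1094012, 984224]
r6 m[φ1→X14] = [329, 346, 424, 306]
r6 m[φ1→X12] = [338982, 315462, 739281, 441063]
r6 m[φ2→X12] = [22, 23, 13, 17]
r6 m[φ2→X1] = [491176, 887684, 1561224, 1088192]
r6 m[φ3→X14] = [8, 3, 4, 7]
r6 m[φ4→X14] = [7, 1, 3, 2]
r6 m[φ5→X4] = [9, 8, 8, 6]
r6 m[φ6→X14] = [7, 5, 2, 9]
r6 m[X14→φ0] = [128968, 5190, 10176, 38556]
r6 m[X14→φ1] = [62328, 1635, 2712, 31374]
r6 m[X14→φ3] = [2563239, 188570, 287472, 1371492]
r6 m[X14→φ4] = [2929416, 565710, 383296, 4800222]
r6 m[X14→φ6] = [2929416, 113142, 574944, 1066716]
r6 m[X12→φ1] = [22, 23, 13, 17]
r6 m[X12→φ2] = [338982, 315462, 739281, 441063]
r6 m[X4→φ0] = [9, 8, 8, 6]
r6 m[X4→φ5] = [1564194, 385846, 1094012, 984224]
r6 m[X1→φ2] = [1, 1, 1, 1]
r7 m[φ0→X14] = [159, 109, 113, 249]
r7 m[φ0→X4] = [1564194, 385846, 1094012, 984224]
r7 m[φ1→X14] = [329, 346, 424, 306]
r7 m[φ1→X12] = [338982, 315462, 739281, 441063]
r7 m[φ2→X12] = [22, 23, 13, 17]
r7 m[φ2→X1] = [3868680, 7017414, 12334860, 8601000]
r7 m[φ3→X14] = [8, 3, 4, 7]
r7 m[φ4→X14] = [7, 1, 3, 2]
r7 m[φ5→X4] = [9, 8, 8, 6]
r7 m[φ6→X14] = [7, 5, 2, 9]
r7 m[X14→φ0] = [128968, 5190, 10176, 38556]
r7 m[X14→φ1] = [62328, 1635, 2712, 31374]
r7 m[X14→φ3] = [2563239, 188570, 287472, 1371492]
r7 m[X14→φ4] = [2929416, 565710, 383296, 4800222]
r7 m[X14→φ6] = [2929416, 113142, 574944, 1066716]
r7 m[X12→φ1] = [22, 23, 13, 17]
r7 m[X12→φ2] = [338982, 315462, 739281, 441063]
r7 m[X4→φ0] = [9, 8, 8, 6]
r7 m[X4→φ5] = [1564194, 385846, 1094012, 984224]
r7 m[X1→φ2] = [1, 1, 1, 1]
r8 m[φ0→X14] = [159, 109, 113, 249]
r8 m[φ0→X4] = [1564194, 385846, 1094012, 984224]
r8 m[φ1→X14] = [329, 346, 424, 306]
r8 m[φ1→X12] = [338982, 315462, 739281, 441063]
r8 m[φ2→X12] = [22, 23, 13, 17]
r8 m[φ2→X1] = [3868680, 7017414, 12334860, 8601000]
r8 m[φ3→X14] = [8, 3, 4, 7]
r8 m[φ4→X14] = [7, 1, 3, 2]
r8 m[φ5→X4] = [9, 8, 8, 6]
r8 m[φ6→X14] = [7, 5, 2, 9]
r8 m[X14→φ0] = [128968, 5190, 10176, 38556]
r8 m[X14→φ1] = [62328, 1635, 2712, 31374]
r8 m[X14→φ3] = [2563239, 188570, 287472, 1371492]
r8 m[X14→φ4] = [2929416, 565710, 383296, 4800222]
r8 m[X14→φ6] = [2929416, 113142, 574944, 1066716]
r8 m[X12→φ1] = [22, 23, 13, 17]
r8 m[X12→φ2] = [338982, 315462, 739281, 441063]
r8 m[X4→φ0] = [9, 8, 8, 6]
r8 m[X4→φ5] = [1564194, 385846, 1094012, 984224]
r8 m[X1→φ2] = [1, 1, 1, 1]
fixed point reached at round 8
b[X14] = ⊗ incoming = [20505912, 565710, 1149888, 9600444]

b[X14] = [20505912, 565710, 1149888, 9600444]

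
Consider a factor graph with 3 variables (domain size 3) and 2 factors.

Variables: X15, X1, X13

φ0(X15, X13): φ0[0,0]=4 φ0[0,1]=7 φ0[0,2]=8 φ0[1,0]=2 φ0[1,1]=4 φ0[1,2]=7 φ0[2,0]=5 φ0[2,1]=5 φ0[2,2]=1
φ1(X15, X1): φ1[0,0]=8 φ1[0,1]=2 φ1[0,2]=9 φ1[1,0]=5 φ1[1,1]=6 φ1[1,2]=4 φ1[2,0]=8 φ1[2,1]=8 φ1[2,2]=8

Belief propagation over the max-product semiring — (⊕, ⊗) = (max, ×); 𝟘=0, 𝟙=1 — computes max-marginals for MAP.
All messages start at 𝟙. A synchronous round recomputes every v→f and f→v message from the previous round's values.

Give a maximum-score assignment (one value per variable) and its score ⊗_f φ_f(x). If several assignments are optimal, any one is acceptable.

assignment: (X15=0, X1=2, X13=2); score = 72

init: all messages = 𝟙 over 3 values
r1 m[φ0→X15] = [8, 7, 5]
r1 m[φ0→X13] = [5, 7, 8]
r1 m[φ1→X15] = [9, 6, 8]
r1 m[φ1→X1] = [8, 8, 9]
r1 m[X15→φ0] = [1, 1, 1]
r1 m[X15→φ1] = [1, 1, 1]
r1 m[X1→φ1] = [1, 1, 1]
r1 m[X13→φ0] = [1, 1, 1]
r2 m[φ0→X15] = [8, 7, 5]
r2 m[φ0→X13] = [5, 7, 8]
r2 m[φ1→X15] = [9, 6, 8]
r2 m[φ1→X1] = [8, 8, 9]
r2 m[X15→φ0] = [9, 6, 8]
r2 m[X15→φ1] = [8, 7, 5]
r2 m[X1→φ1] = [1, 1, 1]
r2 m[X13→φ0] = [1, 1, 1]
r3 m[φ0→X15] = [8, 7, 5]
r3 m[φ0→X13] = [40, 63, 72]
r3 m[φ1→X15] = [9, 6, 8]
r3 m[φ1→X1] = [64, 42, 72]
r3 m[X15→φ0] = [9, 6, 8]
r3 m[X15→φ1] = [8, 7, 5]
r3 m[X1→φ1] = [1, 1, 1]
r3 m[X13→φ0] = [1, 1, 1]
r4 m[φ0→X15] = [8, 7, 5]
r4 m[φ0→X13] = [40, 63, 72]
r4 m[φ1→X15] = [9, 6, 8]
r4 m[φ1→X1] = [64, 42, 72]
r4 m[X15→φ0] = [9, 6, 8]
r4 m[X15→φ1] = [8, 7, 5]
r4 m[X1→φ1] = [1, 1, 1]
r4 m[X13→φ0] = [1, 1, 1]
fixed point reached at round 4
traceback from X15: (X15=0, X1=2, X13=2), score=72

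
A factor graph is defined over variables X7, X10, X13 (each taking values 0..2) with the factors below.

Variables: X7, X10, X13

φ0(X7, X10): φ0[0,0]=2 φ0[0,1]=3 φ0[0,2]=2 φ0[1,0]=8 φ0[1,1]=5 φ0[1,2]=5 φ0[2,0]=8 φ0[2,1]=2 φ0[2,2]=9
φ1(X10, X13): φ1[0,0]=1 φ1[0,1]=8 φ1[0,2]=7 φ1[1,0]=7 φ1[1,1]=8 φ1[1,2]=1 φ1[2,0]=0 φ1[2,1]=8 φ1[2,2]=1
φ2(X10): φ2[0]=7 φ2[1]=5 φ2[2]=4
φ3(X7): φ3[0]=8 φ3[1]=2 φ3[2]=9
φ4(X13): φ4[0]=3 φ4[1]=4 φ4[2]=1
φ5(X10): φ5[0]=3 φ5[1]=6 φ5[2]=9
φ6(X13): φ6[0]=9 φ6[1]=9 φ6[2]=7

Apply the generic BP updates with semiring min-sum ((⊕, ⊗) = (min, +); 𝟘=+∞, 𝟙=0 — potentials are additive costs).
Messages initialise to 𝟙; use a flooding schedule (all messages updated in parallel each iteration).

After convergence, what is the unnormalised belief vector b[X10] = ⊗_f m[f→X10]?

b[X10] = [33, 27, 29]

init: all messages = 𝟙 over 3 values
r1 m[φ0→X7] = [2, 5, 2]
r1 m[φ0→X10] = [2, 2, 2]
r1 m[φ1→X10] = [1, 1, 0]
r1 m[φ1→X13] = [0, 8, 1]
r1 m[φ2→X10] = [7, 5, 4]
r1 m[φ3→X7] = [8, 2, 9]
r1 m[φ4→X13] = [3, 4, 1]
r1 m[φ5→X10] = [3, 6, 9]
r1 m[φ6→X13] = [9, 9, 7]
r1 m[X7→φ0] = [0, 0, 0]
r1 m[X7→φ3] = [0, 0, 0]
r1 m[X10→φ0] = [0, 0, 0]
r1 m[X10→φ1] = [0, 0, 0]
r1 m[X10→φ2] = [0, 0, 0]
r1 m[X10→φ5] = [0, 0, 0]
r1 m[X13→φ1] = [0, 0, 0]
r1 m[X13→φ4] = [0, 0, 0]
r1 m[X13→φ6] = [0, 0, 0]
r2 m[φ0→X7] = [2, 5, 2]
r2 m[φ0→X10] = [2, 2, 2]
r2 m[φ1→X10] = [1, 1, 0]
r2 m[φ1→X13] = [0, 8, 1]
r2 m[φ2→X10] = [7, 5, 4]
r2 m[φ3→X7] = [8, 2, 9]
r2 m[φ4→X13] = [3, 4, 1]
r2 m[φ5→X10] = [3, 6, 9]
r2 m[φ6→X13] = [9, 9, 7]
r2 m[X7→φ0] = [8, 2, 9]
r2 m[X7→φ3] = [2, 5, 2]
r2 m[X10→φ0] = [11, 12, 13]
r2 m[X10→φ1] = [12, 13, 15]
r2 m[X10→φ2] = [6, 9, 11]
r2 m[X10→φ5] = [10, 8, 6]
r2 m[X13→φ1] = [12, 13, 8]
r2 m[X13→φ4] = [9, 17, 8]
r2 m[X13→φ6] = [3, 12, 2]
r3 m[φ0→X7] = [13, 17, 14]
r3 m[φ0→X10] = [10, 7, 7]
r3 m[φ1→X10] = [13, 9, 9]
r3 m[φ1→X13] = [13, 20, 14]
r3 m[φ2→X10] = [7, 5, 4]
r3 m[φ3→X7] = [8, 2, 9]
r3 m[φ4→X13] = [3, 4, 1]
r3 m[φ5→X10] = [3, 6, 9]
r3 m[φ6→X13] = [9, 9, 7]
r3 m[X7→φ0] = [8, 2, 9]
r3 m[X7→φ3] = [2, 5, 2]
r3 m[X10→φ0] = [11, 12, 13]
r3 m[X10→φ1] = [12, 13, 15]
r3 m[X10→φ2] = [6, 9, 11]
r3 m[X10→φ5] = [10, 8, 6]
r3 m[X13→φ1] = [12, 13, 8]
r3 m[X13→φ4] = [9, 17, 8]
r3 m[X13→φ6] = [3, 12, 2]
r4 m[φ0→X7] = [13, 17, 14]
r4 m[φ0→X10] = [10, 7, 7]
r4 m[φ1→X10] = [13, 9, 9]
r4 m[φ1→X13] = [13, 20, 14]
r4 m[φ2→X10] = [7, 5, 4]
r4 m[φ3→X7] = [8, 2, 9]
r4 m[φ4→X13] = [3, 4, 1]
r4 m[φ5→X10] = [3, 6, 9]
r4 m[φ6→X13] = [9, 9, 7]
r4 m[X7→φ0] = [8, 2, 9]
r4 m[X7→φ3] = [13, 17, 14]
r4 m[X10→φ0] = [23, 20, 22]
r4 m[X10→φ1] = [20, 18, 20]
r4 m[X10→φ2] = [26, 22, 25]
r4 m[X10→φ5] = [30, 21, 20]
r4 m[X13→φ1] = [12, 13, 8]
r4 m[X13→φ4] = [22, 29, 21]
r4 m[X13→φ6] = [16, 24, 15]
r5 m[φ0→X7] = [23, 25, 22]
r5 m[φ0→X10] = [10, 7, 7]
r5 m[φ1→X10] = [13, 9, 9]
r5 m[φ1→X13] = [20, 26, 19]
r5 m[φ2→X10] = [7, 5, 4]
r5 m[φ3→X7] = [8, 2, 9]
r5 m[φ4→X13] = [3, 4, 1]
r5 m[φ5→X10] = [3, 6, 9]
r5 m[φ6→X13] = [9, 9, 7]
r5 m[X7→φ0] = [8, 2, 9]
r5 m[X7→φ3] = [13, 17, 14]
r5 m[X10→φ0] = [23, 20, 22]
r5 m[X10→φ1] = [20, 18, 20]
r5 m[X10→φ2] = [26, 22, 25]
r5 m[X10→φ5] = [30, 21, 20]
r5 m[X13→φ1] = [12, 13, 8]
r5 m[X13→φ4] = [22, 29, 21]
r5 m[X13→φ6] = [16, 24, 15]
r6 m[φ0→X7] = [23, 25, 22]
r6 m[φ0→X10] = [10, 7, 7]
r6 m[φ1→X10] = [13, 9, 9]
r6 m[φ1→X13] = [20, 26, 19]
r6 m[φ2→X10] = [7, 5, 4]
r6 m[φ3→X7] = [8, 2, 9]
r6 m[φ4→X13] = [3, 4, 1]
r6 m[φ5→X10] = [3, 6, 9]
r6 m[φ6→X13] = [9, 9, 7]
r6 m[X7→φ0] = [8, 2, 9]
r6 m[X7→φ3] = [23, 25, 22]
r6 m[X10→φ0] = [23, 20, 22]
r6 m[X10→φ1] = [20, 18, 20]
r6 m[X10→φ2] = [26, 22, 25]
r6 m[X10→φ5] = [30, 21, 20]
r6 m[X13→φ1] = [12, 13, 8]
r6 m[X13→φ4] = [29, 35, 26]
r6 m[X13→φ6] = [23, 30, 20]
r7 m[φ0→X7] = [23, 25, 22]
r7 m[φ0→X10] = [10, 7, 7]
r7 m[φ1→X10] = [13, 9, 9]
r7 m[φ1→X13] = [20, 26, 19]
r7 m[φ2→X10] = [7, 5, 4]
r7 m[φ3→X7] = [8, 2, 9]
r7 m[φ4→X13] = [3, 4, 1]
r7 m[φ5→X10] = [3, 6, 9]
r7 m[φ6→X13] = [9, 9, 7]
r7 m[X7→φ0] = [8, 2, 9]
r7 m[X7→φ3] = [23, 25, 22]
r7 m[X10→φ0] = [23, 20, 22]
r7 m[X10→φ1] = [20, 18, 20]
r7 m[X10→φ2] = [26, 22, 25]
r7 m[X10→φ5] = [30, 21, 20]
r7 m[X13→φ1] = [12, 13, 8]
r7 m[X13→φ4] = [29, 35, 26]
r7 m[X13→φ6] = [23, 30, 20]
fixed point reached at round 7
b[X10] = ⊗ incoming = [33, 27, 29]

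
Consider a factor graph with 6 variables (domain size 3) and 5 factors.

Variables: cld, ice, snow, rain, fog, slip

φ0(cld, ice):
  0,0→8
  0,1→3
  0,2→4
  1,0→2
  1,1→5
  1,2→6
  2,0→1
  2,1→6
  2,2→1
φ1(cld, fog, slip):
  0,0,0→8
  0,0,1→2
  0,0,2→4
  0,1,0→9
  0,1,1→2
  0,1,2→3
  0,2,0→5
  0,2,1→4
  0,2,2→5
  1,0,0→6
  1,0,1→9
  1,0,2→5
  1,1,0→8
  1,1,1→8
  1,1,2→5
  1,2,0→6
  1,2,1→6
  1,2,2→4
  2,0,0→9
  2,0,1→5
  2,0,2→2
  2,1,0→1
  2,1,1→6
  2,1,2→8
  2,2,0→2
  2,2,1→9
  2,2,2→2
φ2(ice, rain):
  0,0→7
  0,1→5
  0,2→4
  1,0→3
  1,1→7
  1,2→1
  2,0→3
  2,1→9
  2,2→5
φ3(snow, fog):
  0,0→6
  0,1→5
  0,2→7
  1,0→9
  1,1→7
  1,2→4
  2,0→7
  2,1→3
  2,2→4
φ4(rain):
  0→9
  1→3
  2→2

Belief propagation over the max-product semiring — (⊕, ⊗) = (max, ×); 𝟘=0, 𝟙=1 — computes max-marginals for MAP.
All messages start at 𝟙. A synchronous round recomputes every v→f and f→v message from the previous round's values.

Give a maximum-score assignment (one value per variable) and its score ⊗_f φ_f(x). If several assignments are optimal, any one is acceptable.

init: all messages = 𝟙 over 3 values
r1 m[φ0→cld] = [8, 6, 6]
r1 m[φ0→ice] = [8, 6, 6]
r1 m[φ1→cld] = [9, 9, 9]
r1 m[φ1→fog] = [9, 9, 9]
r1 m[φ1→slip] = [9, 9, 8]
r1 m[φ2→ice] = [7, 7, 9]
r1 m[φ2→rain] = [7, 9, 5]
r1 m[φ3→snow] = [7, 9, 7]
r1 m[φ3→fog] = [9, 7, 7]
r1 m[φ4→rain] = [9, 3, 2]
r1 m[cld→φ0] = [1, 1, 1]
r1 m[cld→φ1] = [1, 1, 1]
r1 m[ice→φ0] = [1, 1, 1]
r1 m[ice→φ2] = [1, 1, 1]
r1 m[snow→φ3] = [1, 1, 1]
r1 m[rain→φ2] = [1, 1, 1]
r1 m[rain→φ4] = [1, 1, 1]
r1 m[fog→φ1] = [1, 1, 1]
r1 m[fog→φ3] = [1, 1, 1]
r1 m[slip→φ1] = [1, 1, 1]
r2 m[φ0→cld] = [8, 6, 6]
r2 m[φ0→ice] = [8, 6, 6]
r2 m[φ1→cld] = [9, 9, 9]
r2 m[φ1→fog] = [9, 9, 9]
r2 m[φ1→slip] = [9, 9, 8]
r2 m[φ2→ice] = [7, 7, 9]
r2 m[φ2→rain] = [7, 9, 5]
r2 m[φ3→snow] = [7, 9, 7]
r2 m[φ3→fog] = [9, 7, 7]
r2 m[φ4→rain] = [9, 3, 2]
r2 m[cld→φ0] = [9, 9, 9]
r2 m[cld→φ1] = [8, 6, 6]
r2 m[ice→φ0] = [7, 7, 9]
r2 m[ice→φ2] = [8, 6, 6]
r2 m[snow→φ3] = [1, 1, 1]
r2 m[rain→φ2] = [9, 3, 2]
r2 m[rain→φ4] = [7, 9, 5]
r2 m[fog→φ1] = [9, 7, 7]
r2 m[fog→φ3] = [9, 9, 9]
r2 m[slip→φ1] = [1, 1, 1]
r3 m[φ0→cld] = [56, 54, 42]
r3 m[φ0→ice] = [72, 54, 54]
r3 m[φ1→cld] = [72, 81, 81]
r3 m[φ1→fog] = [64, 72, 54]
r3 m[φ1→slip] = [576, 486, 336]
r3 m[φ2→ice] = [63, 27, 27]
r3 m[φ2→rain] = [56, 54, 32]
r3 m[φ3→snow] = [63, 81, 63]
r3 m[φ3→fog] = [9, 7, 7]
r3 m[φ4→rain] = [9, 3, 2]
r3 m[cld→φ0] = [9, 9, 9]
r3 m[cld→φ1] = [8, 6, 6]
r3 m[ice→φ0] = [7, 7, 9]
r3 m[ice→φ2] = [8, 6, 6]
r3 m[snow→φ3] = [1, 1, 1]
r3 m[rain→φ2] = [9, 3, 2]
r3 m[rain→φ4] = [7, 9, 5]
r3 m[fog→φ1] = [9, 7, 7]
r3 m[fog→φ3] = [9, 9, 9]
r3 m[slip→φ1] = [1, 1, 1]
r4 m[φ0→cld] = [56, 54, 42]
r4 m[φ0→ice] = [72, 54, 54]
r4 m[φ1→cld] = [72, 81, 81]
r4 m[φ1→fog] = [64, 72, 54]
r4 m[φ1→slip] = [576, 486, 336]
r4 m[φ2→ice] = [63, 27, 27]
r4 m[φ2→rain] = [56, 54, 32]
r4 m[φ3→snow] = [63, 81, 63]
r4 m[φ3→fog] = [9, 7, 7]
r4 m[φ4→rain] = [9, 3, 2]
r4 m[cld→φ0] = [72, 81, 81]
r4 m[cld→φ1] = [56, 54, 42]
r4 m[ice→φ0] = [63, 27, 27]
r4 m[ice→φ2] = [72, 54, 54]
r4 m[snow→φ3] = [1, 1, 1]
r4 m[rain→φ2] = [9, 3, 2]
r4 m[rain→φ4] = [56, 54, 32]
r4 m[fog→φ1] = [9, 7, 7]
r4 m[fog→φ3] = [64, 72, 54]
r4 m[slip→φ1] = [1, 1, 1]
r5 m[φ0→cld] = [504, 162, 162]
r5 m[φ0→ice] = [576, 486, 486]
r5 m[φ1→cld] = [72, 81, 81]
r5 m[φ1→fog] = [486, 504, 378]
r5 m[φ1→slip] = [4032, 4374, 2430]
r5 m[φ2→ice] = [63, 27, 27]
r5 m[φ2→rain] = [504, 486, 288]
r5 m[φ3→snow] = [384, 576, 448]
r5 m[φ3→fog] = [9, 7, 7]
r5 m[φ4→rain] = [9, 3, 2]
r5 m[cld→φ0] = [72, 81, 81]
r5 m[cld→φ1] = [56, 54, 42]
r5 m[ice→φ0] = [63, 27, 27]
r5 m[ice→φ2] = [72, 54, 54]
r5 m[snow→φ3] = [1, 1, 1]
r5 m[rain→φ2] = [9, 3, 2]
r5 m[rain→φ4] = [56, 54, 32]
r5 m[fog→φ1] = [9, 7, 7]
r5 m[fog→φ3] = [64, 72, 54]
r5 m[slip→φ1] = [1, 1, 1]
r6 m[φ0→cld] = [504, 162, 162]
r6 m[φ0→ice] = [576, 486, 486]
r6 m[φ1→cld] = [72, 81, 81]
r6 m[φ1→fog] = [486, 504, 378]
r6 m[φ1→slip] = [4032, 4374, 2430]
r6 m[φ2→ice] = [63, 27, 27]
r6 m[φ2→rain] = [504, 486, 288]
r6 m[φ3→snow] = [384, 576, 448]
r6 m[φ3→fog] = [9, 7, 7]
r6 m[φ4→rain] = [9, 3, 2]
r6 m[cld→φ0] = [72, 81, 81]
r6 m[cld→φ1] = [504, 162, 162]
r6 m[ice→φ0] = [63, 27, 27]
r6 m[ice→φ2] = [576, 486, 486]
r6 m[snow→φ3] = [1, 1, 1]
r6 m[rain→φ2] = [9, 3, 2]
r6 m[rain→φ4] = [504, 486, 288]
r6 m[fog→φ1] = [9, 7, 7]
r6 m[fog→φ3] = [486, 504, 378]
r6 m[slip→φ1] = [1, 1, 1]
r7 m[φ0→cld] = [504, 162, 162]
r7 m[φ0→ice] = [576, 486, 486]
r7 m[φ1→cld] = [72, 81, 81]
r7 m[φ1→fog] = [4032, 4536, 2520]
r7 m[φ1→slip] = [36288, 14112, 18144]
r7 m[φ2→ice] = [63, 27, 27]
r7 m[φ2→rain] = [4032, 4374, 2430]
r7 m[φ3→snow] = [2916, 4374, 3402]
r7 m[φ3→fog] = [9, 7, 7]
r7 m[φ4→rain] = [9, 3, 2]
r7 m[cld→φ0] = [72, 81, 81]
r7 m[cld→φ1] = [504, 162, 162]
r7 m[ice→φ0] = [63, 27, 27]
r7 m[ice→φ2] = [576, 486, 486]
r7 m[snow→φ3] = [1, 1, 1]
r7 m[rain→φ2] = [9, 3, 2]
r7 m[rain→φ4] = [504, 486, 288]
r7 m[fog→φ1] = [9, 7, 7]
r7 m[fog→φ3] = [486, 504, 378]
r7 m[slip→φ1] = [1, 1, 1]
r8 m[φ0→cld] = [504, 162, 162]
r8 m[φ0→ice] = [576, 486, 486]
r8 m[φ1→cld] = [72, 81, 81]
r8 m[φ1→fog] = [4032, 4536, 2520]
r8 m[φ1→slip] = [36288, 14112, 18144]
r8 m[φ2→ice] = [63, 27, 27]
r8 m[φ2→rain] = [4032, 4374, 2430]
r8 m[φ3→snow] = [2916, 4374, 3402]
r8 m[φ3→fog] = [9, 7, 7]
r8 m[φ4→rain] = [9, 3, 2]
r8 m[cld→φ0] = [72, 81, 81]
r8 m[cld→φ1] = [504, 162, 162]
r8 m[ice→φ0] = [63, 27, 27]
r8 m[ice→φ2] = [576, 486, 486]
r8 m[snow→φ3] = [1, 1, 1]
r8 m[rain→φ2] = [9, 3, 2]
r8 m[rain→φ4] = [4032, 4374, 2430]
r8 m[fog→φ1] = [9, 7, 7]
r8 m[fog→φ3] = [4032, 4536, 2520]
r8 m[slip→φ1] = [1, 1, 1]
r9 m[φ0→cld] = [504, 162, 162]
r9 m[φ0→ice] = [576, 486, 486]
r9 m[φ1→cld] = [72, 81, 81]
r9 m[φ1→fog] = [4032, 4536, 2520]
r9 m[φ1→slip] = [36288, 14112, 18144]
r9 m[φ2→ice] = [63, 27, 27]
r9 m[φ2→rain] = [4032, 4374, 2430]
r9 m[φ3→snow] = [24192, 36288, 28224]
r9 m[φ3→fog] = [9, 7, 7]
r9 m[φ4→rain] = [9, 3, 2]
r9 m[cld→φ0] = [72, 81, 81]
r9 m[cld→φ1] = [504, 162, 162]
r9 m[ice→φ0] = [63, 27, 27]
r9 m[ice→φ2] = [576, 486, 486]
r9 m[snow→φ3] = [1, 1, 1]
r9 m[rain→φ2] = [9, 3, 2]
r9 m[rain→φ4] = [4032, 4374, 2430]
r9 m[fog→φ1] = [9, 7, 7]
r9 m[fog→φ3] = [4032, 4536, 2520]
r9 m[slip→φ1] = [1, 1, 1]
r10 m[φ0→cld] = [504, 162, 162]
r10 m[φ0→ice] = [576, 486, 486]
r10 m[φ1→cld] = [72, 81, 81]
r10 m[φ1→fog] = [4032, 4536, 2520]
r10 m[φ1→slip] = [36288, 14112, 18144]
r10 m[φ2→ice] = [63, 27, 27]
r10 m[φ2→rain] = [4032, 4374, 2430]
r10 m[φ3→snow] = [24192, 36288, 28224]
r10 m[φ3→fog] = [9, 7, 7]
r10 m[φ4→rain] = [9, 3, 2]
r10 m[cld→φ0] = [72, 81, 81]
r10 m[cld→φ1] = [504, 162, 162]
r10 m[ice→φ0] = [63, 27, 27]
r10 m[ice→φ2] = [576, 486, 486]
r10 m[snow→φ3] = [1, 1, 1]
r10 m[rain→φ2] = [9, 3, 2]
r10 m[rain→φ4] = [4032, 4374, 2430]
r10 m[fog→φ1] = [9, 7, 7]
r10 m[fog→φ3] = [4032, 4536, 2520]
r10 m[slip→φ1] = [1, 1, 1]
fixed point reached at round 10
traceback from cld: (cld=0, ice=0, snow=1, rain=0, fog=0, slip=0), score=36288

assignment: (cld=0, ice=0, snow=1, rain=0, fog=0, slip=0); score = 36288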